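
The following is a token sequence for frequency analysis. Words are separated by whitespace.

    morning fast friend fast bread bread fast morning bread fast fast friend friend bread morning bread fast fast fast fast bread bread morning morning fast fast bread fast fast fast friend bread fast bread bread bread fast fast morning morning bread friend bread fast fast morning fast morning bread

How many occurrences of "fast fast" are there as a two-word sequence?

9

Scanning the 48 overlapping bigram windows for "fast fast":
  position 10–11: fast fast
  position 17–18: fast fast
  position 18–19: fast fast
  position 19–20: fast fast
  position 25–26: fast fast
  position 28–29: fast fast
  position 29–30: fast fast
  position 37–38: fast fast
  position 44–45: fast fast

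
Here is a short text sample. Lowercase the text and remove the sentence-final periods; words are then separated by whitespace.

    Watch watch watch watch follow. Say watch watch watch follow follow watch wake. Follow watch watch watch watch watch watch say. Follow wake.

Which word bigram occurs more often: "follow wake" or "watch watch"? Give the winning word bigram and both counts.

"follow wake": 1 occurrence
"watch watch": 10 occurrences

"watch watch" (10 vs 1)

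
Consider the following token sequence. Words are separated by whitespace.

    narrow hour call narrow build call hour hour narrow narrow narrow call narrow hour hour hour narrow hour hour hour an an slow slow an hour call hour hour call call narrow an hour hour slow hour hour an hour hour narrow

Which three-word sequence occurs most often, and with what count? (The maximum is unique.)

"hour hour narrow", 3 times

Trigram frequencies (highest first):
  hour hour narrow: 3
  call hour hour: 2
  narrow hour hour: 2
  hour hour hour: 2
  hour hour an: 2
  an hour hour: 2
  … (27 more, each ≤ 1)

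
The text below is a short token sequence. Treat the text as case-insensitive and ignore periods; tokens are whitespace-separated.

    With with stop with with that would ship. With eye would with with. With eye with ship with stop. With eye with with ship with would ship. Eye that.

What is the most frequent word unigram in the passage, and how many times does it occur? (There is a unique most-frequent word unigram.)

"with", 14 times

Unigram frequencies (highest first):
  with: 14
  ship: 4
  eye: 4
  would: 3
  stop: 2
  that: 2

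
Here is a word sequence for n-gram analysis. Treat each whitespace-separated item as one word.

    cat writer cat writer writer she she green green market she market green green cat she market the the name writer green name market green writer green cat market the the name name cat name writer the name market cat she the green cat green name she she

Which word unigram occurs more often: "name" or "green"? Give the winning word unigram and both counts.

"green" (9 vs 7)

"name": 7 occurrences
"green": 9 occurrences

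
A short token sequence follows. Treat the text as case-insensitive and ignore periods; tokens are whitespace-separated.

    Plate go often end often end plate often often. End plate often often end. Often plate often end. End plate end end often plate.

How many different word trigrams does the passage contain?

24 tokens → 22 trigram windows in total.
Repeated trigrams (each contributes count−1 duplicates):
  end often plate: 2
  end plate often: 2
  often end often: 2
  often end plate: 2
  often often end: 2
  plate often often: 2
6 duplicate windows → 22 − 6 = 16 distinct.

16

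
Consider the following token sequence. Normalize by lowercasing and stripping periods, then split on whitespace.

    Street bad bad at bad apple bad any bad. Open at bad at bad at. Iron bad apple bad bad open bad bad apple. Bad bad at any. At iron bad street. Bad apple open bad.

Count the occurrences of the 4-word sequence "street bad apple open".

1

Scanning the 33 overlapping 4-gram windows for "street bad apple open":
  position 32–35: street bad apple open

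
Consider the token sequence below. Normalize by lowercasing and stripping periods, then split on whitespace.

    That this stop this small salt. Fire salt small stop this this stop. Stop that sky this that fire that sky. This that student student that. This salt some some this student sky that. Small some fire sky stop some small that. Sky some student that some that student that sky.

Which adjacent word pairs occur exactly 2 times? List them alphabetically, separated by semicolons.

sky this; stop this; that student; that this; this stop; this that

Bigram counts meeting the condition (exactly 2 times):
  sky this: 2
  stop this: 2
  that student: 2
  that this: 2
  this stop: 2
  this that: 2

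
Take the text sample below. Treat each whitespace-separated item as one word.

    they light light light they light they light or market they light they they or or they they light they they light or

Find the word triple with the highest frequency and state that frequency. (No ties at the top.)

Trigram frequencies (highest first):
  they light they: 3
  light they light: 2
  they light or: 2
  light they they: 2
  they they light: 2
  they light light: 1
  … (9 more, each ≤ 1)

"they light they", 3 times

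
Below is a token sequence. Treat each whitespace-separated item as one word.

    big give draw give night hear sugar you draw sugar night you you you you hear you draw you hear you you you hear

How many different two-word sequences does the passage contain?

24 tokens → 23 bigram windows in total.
Repeated bigrams (each contributes count−1 duplicates):
  you you: 5
  you hear: 3
  hear you: 2
  you draw: 2
8 duplicate windows → 23 − 8 = 15 distinct.

15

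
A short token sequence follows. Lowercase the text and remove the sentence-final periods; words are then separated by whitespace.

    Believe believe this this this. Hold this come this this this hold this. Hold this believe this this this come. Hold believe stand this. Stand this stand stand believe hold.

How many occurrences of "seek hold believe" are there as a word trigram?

Scanning the 28 overlapping trigram windows for "seek hold believe":
  (none found)

0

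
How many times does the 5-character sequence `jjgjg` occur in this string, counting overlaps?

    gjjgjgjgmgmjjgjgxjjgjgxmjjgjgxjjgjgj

Sliding a length-5 window over the 36 characters (32 positions):
  position 2–6: jjgjg
  position 12–16: jjgjg
  position 18–22: jjgjg
  position 25–29: jjgjg
  position 31–35: jjgjg

5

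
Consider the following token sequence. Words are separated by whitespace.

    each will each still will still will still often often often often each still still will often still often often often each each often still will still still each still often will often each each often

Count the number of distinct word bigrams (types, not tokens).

15

36 tokens → 35 bigram windows in total.
Repeated bigrams (each contributes count−1 duplicates):
  often often: 5
  still will: 4
  each still: 3
  often each: 3
  still often: 3
  will still: 3
  each each: 2
  each often: 2
  … (3 more repeated)
20 duplicate windows → 35 − 20 = 15 distinct.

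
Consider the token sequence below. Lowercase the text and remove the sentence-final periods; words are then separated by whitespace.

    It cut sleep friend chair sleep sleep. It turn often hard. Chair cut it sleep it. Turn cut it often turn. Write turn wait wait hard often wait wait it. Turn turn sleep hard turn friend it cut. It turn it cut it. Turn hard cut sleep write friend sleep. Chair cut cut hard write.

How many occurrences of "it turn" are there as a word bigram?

5

Scanning the 54 overlapping bigram windows for "it turn":
  position 8–9: it turn
  position 16–17: it turn
  position 30–31: it turn
  position 39–40: it turn
  position 43–44: it turn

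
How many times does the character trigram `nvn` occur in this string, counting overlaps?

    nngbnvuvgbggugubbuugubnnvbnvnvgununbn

Sliding a length-3 window over the 37 characters (35 positions):
  position 27–29: nvn

1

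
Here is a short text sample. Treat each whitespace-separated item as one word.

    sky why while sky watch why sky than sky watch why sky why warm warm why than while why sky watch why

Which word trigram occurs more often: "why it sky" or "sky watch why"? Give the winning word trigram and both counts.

"sky watch why" (3 vs 0)

"why it sky": 0 occurrences
"sky watch why": 3 occurrences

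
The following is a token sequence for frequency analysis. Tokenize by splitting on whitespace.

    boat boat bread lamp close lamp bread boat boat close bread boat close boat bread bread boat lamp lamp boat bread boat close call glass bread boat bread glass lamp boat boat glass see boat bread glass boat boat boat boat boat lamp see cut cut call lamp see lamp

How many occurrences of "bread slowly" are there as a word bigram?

Scanning the 49 overlapping bigram windows for "bread slowly":
  (none found)

0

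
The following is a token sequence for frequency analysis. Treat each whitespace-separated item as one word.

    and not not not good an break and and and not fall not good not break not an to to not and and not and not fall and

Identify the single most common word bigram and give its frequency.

Bigram frequencies (highest first):
  and not: 4
  and and: 3
  not not: 2
  not good: 2
  not fall: 2
  not and: 2
  … (12 more, each ≤ 1)

"and not", 4 times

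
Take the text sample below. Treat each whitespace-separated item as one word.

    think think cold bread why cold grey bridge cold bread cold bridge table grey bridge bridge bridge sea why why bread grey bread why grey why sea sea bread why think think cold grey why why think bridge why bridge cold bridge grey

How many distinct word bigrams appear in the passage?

29

43 tokens → 42 bigram windows in total.
Repeated bigrams (each contributes count−1 duplicates):
  bread why: 3
  bridge bridge: 2
  bridge cold: 2
  cold bread: 2
  cold bridge: 2
  cold grey: 2
  grey bridge: 2
  grey why: 2
  … (4 more repeated)
13 duplicate windows → 42 − 13 = 29 distinct.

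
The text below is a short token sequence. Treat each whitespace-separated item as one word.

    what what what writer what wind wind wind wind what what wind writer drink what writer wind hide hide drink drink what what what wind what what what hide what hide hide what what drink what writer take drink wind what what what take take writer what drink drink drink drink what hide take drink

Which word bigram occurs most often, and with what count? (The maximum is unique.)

"what what", 10 times

Bigram frequencies (highest first):
  what what: 10
  drink what: 4
  drink drink: 4
  what writer: 3
  what wind: 3
  wind wind: 3
  … (18 more, each ≤ 3)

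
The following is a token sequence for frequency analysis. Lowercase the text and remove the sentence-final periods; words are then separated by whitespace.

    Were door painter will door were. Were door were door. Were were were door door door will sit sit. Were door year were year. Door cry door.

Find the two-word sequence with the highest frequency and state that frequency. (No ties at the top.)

"were door", 5 times

Bigram frequencies (highest first):
  were door: 5
  door were: 3
  were were: 3
  door door: 2
  door painter: 1
  painter will: 1
  … (11 more, each ≤ 1)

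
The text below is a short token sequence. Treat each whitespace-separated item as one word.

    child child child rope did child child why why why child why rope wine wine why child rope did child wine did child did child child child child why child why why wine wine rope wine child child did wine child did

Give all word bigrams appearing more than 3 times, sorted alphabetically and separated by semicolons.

child child; child why; did child

Bigram counts meeting the condition (more than 3 times):
  child child: 7
  child why: 4
  did child: 4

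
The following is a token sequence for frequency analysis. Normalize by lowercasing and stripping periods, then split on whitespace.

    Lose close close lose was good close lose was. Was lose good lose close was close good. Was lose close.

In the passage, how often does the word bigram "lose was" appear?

Scanning the 19 overlapping bigram windows for "lose was":
  position 4–5: lose was
  position 8–9: lose was

2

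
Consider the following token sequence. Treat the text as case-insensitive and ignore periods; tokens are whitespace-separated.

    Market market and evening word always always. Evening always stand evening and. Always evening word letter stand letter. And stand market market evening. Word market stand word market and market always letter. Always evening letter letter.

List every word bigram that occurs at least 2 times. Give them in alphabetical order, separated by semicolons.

Bigram counts meeting the condition (at least 2 times):
  always evening: 3
  evening word: 3
  market and: 2
  market market: 2
  word market: 2

always evening; evening word; market and; market market; word market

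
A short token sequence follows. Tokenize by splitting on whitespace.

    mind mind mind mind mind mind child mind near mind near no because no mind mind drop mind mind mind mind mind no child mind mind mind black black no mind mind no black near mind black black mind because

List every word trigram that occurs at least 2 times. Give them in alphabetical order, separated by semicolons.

Trigram counts meeting the condition (at least 2 times):
  mind black black: 2
  mind mind mind: 8
  mind mind no: 2
  no mind mind: 2

mind black black; mind mind mind; mind mind no; no mind mind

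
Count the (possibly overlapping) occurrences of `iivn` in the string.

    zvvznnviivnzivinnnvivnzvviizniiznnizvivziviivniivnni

3

Sliding a length-4 window over the 52 characters (49 positions):
  position 8–11: iivn
  position 43–46: iivn
  position 47–50: iivn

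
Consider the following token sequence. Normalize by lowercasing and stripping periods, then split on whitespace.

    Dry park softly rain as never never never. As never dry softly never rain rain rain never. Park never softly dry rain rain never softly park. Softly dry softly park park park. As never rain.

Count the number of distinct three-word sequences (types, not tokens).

35 tokens → 33 trigram windows in total.
Repeated trigrams (each contributes count−1 duplicates):
  rain rain never: 2
1 duplicate windows → 33 − 1 = 32 distinct.

32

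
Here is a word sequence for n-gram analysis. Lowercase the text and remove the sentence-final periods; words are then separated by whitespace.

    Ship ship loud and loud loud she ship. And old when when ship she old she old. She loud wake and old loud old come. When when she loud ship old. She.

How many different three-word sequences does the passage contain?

32 tokens → 30 trigram windows in total.
Repeated trigrams (each contributes count−1 duplicates):
  she old she: 2
1 duplicate windows → 30 − 1 = 29 distinct.

29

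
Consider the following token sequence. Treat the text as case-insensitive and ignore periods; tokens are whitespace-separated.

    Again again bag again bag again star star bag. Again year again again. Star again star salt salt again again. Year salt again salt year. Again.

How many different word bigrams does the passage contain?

15

26 tokens → 25 bigram windows in total.
Repeated bigrams (each contributes count−1 duplicates):
  again again: 3
  again star: 3
  bag again: 3
  again bag: 2
  again year: 2
  salt again: 2
  year again: 2
10 duplicate windows → 25 − 10 = 15 distinct.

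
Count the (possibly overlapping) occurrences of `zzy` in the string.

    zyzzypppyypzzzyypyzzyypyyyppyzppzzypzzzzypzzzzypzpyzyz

6

Sliding a length-3 window over the 54 characters (52 positions):
  position 3–5: zzy
  position 13–15: zzy
  position 19–21: zzy
  position 33–35: zzy
  position 39–41: zzy
  position 45–47: zzy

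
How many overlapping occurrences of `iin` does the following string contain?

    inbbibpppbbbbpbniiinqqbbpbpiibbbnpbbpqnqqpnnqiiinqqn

Sliding a length-3 window over the 52 characters (50 positions):
  position 18–20: iin
  position 47–49: iin

2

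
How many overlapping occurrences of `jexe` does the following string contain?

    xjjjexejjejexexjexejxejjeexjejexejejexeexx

5

Sliding a length-4 window over the 42 characters (39 positions):
  position 4–7: jexe
  position 11–14: jexe
  position 16–19: jexe
  position 30–33: jexe
  position 36–39: jexe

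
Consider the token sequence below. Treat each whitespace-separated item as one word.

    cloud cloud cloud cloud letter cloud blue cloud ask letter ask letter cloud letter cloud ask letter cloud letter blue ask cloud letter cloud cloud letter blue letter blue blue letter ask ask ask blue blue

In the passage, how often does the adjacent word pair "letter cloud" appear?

Scanning the 35 overlapping bigram windows for "letter cloud":
  position 5–6: letter cloud
  position 12–13: letter cloud
  position 14–15: letter cloud
  position 17–18: letter cloud
  position 23–24: letter cloud

5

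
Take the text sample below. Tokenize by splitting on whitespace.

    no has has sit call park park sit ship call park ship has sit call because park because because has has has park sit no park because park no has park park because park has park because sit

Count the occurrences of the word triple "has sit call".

2

Scanning the 36 overlapping trigram windows for "has sit call":
  position 3–5: has sit call
  position 13–15: has sit call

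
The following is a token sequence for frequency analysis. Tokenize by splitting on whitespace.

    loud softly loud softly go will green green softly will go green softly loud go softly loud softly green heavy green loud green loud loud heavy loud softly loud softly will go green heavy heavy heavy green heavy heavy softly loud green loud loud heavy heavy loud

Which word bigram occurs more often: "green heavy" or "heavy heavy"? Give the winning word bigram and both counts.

"green heavy": 3 occurrences
"heavy heavy": 4 occurrences

"heavy heavy" (4 vs 3)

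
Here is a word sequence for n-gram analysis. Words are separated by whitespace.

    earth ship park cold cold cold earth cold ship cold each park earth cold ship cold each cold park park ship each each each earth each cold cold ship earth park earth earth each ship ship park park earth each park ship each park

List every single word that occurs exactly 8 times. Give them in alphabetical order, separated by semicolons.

Unigram counts meeting the condition (exactly 8 times):
  earth: 8
  ship: 8

earth; ship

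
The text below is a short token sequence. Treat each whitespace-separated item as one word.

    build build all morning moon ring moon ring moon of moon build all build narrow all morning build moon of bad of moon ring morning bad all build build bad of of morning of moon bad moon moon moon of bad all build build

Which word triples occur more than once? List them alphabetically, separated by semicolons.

Trigram counts meeting the condition (more than once):
  all build build: 2
  bad all build: 2
  moon of bad: 2
  moon ring moon: 2

all build build; bad all build; moon of bad; moon ring moon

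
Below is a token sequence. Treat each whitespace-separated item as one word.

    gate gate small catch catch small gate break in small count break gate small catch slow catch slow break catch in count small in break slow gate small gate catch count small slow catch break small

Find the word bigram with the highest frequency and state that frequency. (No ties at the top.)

"gate small", 3 times

Bigram frequencies (highest first):
  gate small: 3
  small catch: 2
  small gate: 2
  catch slow: 2
  slow catch: 2
  count small: 2
  … (22 more, each ≤ 1)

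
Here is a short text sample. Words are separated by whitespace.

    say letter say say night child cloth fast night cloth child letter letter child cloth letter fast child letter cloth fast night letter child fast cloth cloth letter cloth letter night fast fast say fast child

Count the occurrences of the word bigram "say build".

Scanning the 35 overlapping bigram windows for "say build":
  (none found)

0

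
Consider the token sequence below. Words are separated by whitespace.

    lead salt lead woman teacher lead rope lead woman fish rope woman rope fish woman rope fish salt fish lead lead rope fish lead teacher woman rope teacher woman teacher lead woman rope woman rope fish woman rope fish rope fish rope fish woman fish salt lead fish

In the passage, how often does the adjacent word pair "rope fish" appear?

7

Scanning the 47 overlapping bigram windows for "rope fish":
  position 13–14: rope fish
  position 16–17: rope fish
  position 22–23: rope fish
  position 35–36: rope fish
  position 38–39: rope fish
  position 40–41: rope fish
  position 42–43: rope fish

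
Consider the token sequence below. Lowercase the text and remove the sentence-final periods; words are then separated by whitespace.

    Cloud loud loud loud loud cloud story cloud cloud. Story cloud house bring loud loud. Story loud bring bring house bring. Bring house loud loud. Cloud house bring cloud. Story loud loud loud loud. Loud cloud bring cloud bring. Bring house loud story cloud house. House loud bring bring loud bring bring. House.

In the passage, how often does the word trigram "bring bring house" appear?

4

Scanning the 51 overlapping trigram windows for "bring bring house":
  position 18–20: bring bring house
  position 21–23: bring bring house
  position 39–41: bring bring house
  position 51–53: bring bring house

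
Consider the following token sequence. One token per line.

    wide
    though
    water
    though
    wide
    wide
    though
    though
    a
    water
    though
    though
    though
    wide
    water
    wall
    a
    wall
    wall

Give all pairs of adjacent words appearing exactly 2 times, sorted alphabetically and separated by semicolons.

Bigram counts meeting the condition (exactly 2 times):
  though wide: 2
  water though: 2
  wide though: 2

though wide; water though; wide though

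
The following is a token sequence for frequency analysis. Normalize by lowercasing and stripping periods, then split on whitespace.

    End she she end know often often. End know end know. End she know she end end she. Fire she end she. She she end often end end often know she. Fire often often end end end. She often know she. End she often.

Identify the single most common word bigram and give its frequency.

"end she", 6 times

Bigram frequencies (highest first):
  end she: 6
  she end: 5
  end end: 4
  she she: 3
  end know: 3
  often end: 3
  … (11 more, each ≤ 3)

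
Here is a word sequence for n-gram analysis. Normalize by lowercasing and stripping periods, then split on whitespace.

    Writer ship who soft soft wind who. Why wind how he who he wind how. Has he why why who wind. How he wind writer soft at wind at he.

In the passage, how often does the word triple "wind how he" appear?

Scanning the 28 overlapping trigram windows for "wind how he":
  position 9–11: wind how he
  position 21–23: wind how he

2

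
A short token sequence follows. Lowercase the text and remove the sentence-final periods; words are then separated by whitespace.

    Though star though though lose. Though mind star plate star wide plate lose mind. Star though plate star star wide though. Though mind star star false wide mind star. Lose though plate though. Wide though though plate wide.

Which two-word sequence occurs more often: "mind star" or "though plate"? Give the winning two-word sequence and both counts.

"mind star" (4 vs 3)

"mind star": 4 occurrences
"though plate": 3 occurrences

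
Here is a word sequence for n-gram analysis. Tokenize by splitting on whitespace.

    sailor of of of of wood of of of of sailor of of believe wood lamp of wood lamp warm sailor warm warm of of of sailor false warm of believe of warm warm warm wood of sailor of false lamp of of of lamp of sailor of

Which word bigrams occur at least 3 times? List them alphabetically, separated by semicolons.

lamp of; of of; of sailor; sailor of; warm warm

Bigram counts meeting the condition (at least 3 times):
  lamp of: 3
  of of: 11
  of sailor: 4
  sailor of: 4
  warm warm: 3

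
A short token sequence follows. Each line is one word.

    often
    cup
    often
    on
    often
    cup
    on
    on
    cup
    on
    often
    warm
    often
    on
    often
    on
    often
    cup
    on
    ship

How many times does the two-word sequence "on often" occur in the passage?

4

Scanning the 19 overlapping bigram windows for "on often":
  position 4–5: on often
  position 10–11: on often
  position 14–15: on often
  position 16–17: on often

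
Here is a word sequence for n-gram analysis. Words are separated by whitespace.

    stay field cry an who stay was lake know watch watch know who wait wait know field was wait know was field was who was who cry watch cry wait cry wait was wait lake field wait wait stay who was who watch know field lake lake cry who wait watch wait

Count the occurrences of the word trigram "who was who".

2

Scanning the 50 overlapping trigram windows for "who was who":
  position 24–26: who was who
  position 40–42: who was who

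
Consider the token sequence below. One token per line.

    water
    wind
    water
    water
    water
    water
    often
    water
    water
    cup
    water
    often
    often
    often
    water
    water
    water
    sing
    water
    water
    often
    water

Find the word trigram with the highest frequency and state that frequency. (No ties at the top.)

Trigram frequencies (highest first):
  water water water: 3
  water water often: 2
  water often water: 2
  often water water: 2
  water wind water: 1
  wind water water: 1
  … (9 more, each ≤ 1)

"water water water", 3 times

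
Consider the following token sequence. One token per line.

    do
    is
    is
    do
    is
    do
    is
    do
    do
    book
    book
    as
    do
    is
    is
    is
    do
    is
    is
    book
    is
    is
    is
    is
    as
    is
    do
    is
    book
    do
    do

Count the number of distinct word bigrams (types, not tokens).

13

31 tokens → 30 bigram windows in total.
Repeated bigrams (each contributes count−1 duplicates):
  is is: 7
  do is: 6
  is do: 5
  do do: 2
  is book: 2
17 duplicate windows → 30 − 17 = 13 distinct.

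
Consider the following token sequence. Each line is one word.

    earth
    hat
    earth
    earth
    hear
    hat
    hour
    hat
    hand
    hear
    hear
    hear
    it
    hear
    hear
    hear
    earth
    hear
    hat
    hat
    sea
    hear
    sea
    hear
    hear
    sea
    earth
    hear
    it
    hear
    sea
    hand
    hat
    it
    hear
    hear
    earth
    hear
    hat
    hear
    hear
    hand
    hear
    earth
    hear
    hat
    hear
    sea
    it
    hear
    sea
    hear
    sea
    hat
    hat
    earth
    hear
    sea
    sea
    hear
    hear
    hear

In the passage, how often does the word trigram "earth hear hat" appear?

Scanning the 60 overlapping trigram windows for "earth hear hat":
  position 4–6: earth hear hat
  position 17–19: earth hear hat
  position 37–39: earth hear hat
  position 44–46: earth hear hat

4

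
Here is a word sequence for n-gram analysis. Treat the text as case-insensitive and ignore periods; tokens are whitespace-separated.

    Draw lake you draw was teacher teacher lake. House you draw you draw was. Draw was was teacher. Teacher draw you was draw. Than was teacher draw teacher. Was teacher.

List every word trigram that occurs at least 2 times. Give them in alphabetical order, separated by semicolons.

Trigram counts meeting the condition (at least 2 times):
  was teacher teacher: 2
  you draw was: 2

was teacher teacher; you draw was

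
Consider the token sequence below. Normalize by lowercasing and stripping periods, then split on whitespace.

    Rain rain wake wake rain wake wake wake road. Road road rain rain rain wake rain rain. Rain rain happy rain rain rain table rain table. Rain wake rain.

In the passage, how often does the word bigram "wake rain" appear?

3

Scanning the 28 overlapping bigram windows for "wake rain":
  position 4–5: wake rain
  position 15–16: wake rain
  position 28–29: wake rain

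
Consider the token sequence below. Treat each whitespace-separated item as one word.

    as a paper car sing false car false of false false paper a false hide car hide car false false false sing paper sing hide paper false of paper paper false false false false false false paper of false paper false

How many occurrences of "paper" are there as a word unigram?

8

Scanning the 41 tokens for "paper":
  position 3: paper
  position 12: paper
  position 23: paper
  position 26: paper
  position 29: paper
  position 30: paper
  position 37: paper
  position 40: paper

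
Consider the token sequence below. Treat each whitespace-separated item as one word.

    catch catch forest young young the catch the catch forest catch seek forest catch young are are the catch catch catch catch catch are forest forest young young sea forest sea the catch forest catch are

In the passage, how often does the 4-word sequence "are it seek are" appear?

Scanning the 33 overlapping 4-gram windows for "are it seek are":
  (none found)

0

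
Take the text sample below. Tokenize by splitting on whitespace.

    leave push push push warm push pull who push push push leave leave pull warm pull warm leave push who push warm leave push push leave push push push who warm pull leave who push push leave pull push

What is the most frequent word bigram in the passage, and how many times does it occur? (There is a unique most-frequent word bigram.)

Bigram frequencies (highest first):
  push push: 8
  leave push: 4
  who push: 3
  push leave: 3
  push warm: 2
  leave pull: 2
  … (12 more, each ≤ 2)

"push push", 8 times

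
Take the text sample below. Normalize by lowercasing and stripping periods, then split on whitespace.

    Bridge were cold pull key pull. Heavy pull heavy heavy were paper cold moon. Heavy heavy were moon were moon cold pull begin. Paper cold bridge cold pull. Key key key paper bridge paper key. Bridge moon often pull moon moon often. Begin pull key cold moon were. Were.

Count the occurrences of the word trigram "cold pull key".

Scanning the 47 overlapping trigram windows for "cold pull key":
  position 3–5: cold pull key
  position 27–29: cold pull key

2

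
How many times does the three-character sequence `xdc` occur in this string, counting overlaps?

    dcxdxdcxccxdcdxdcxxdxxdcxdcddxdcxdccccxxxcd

Sliding a length-3 window over the 43 characters (41 positions):
  position 5–7: xdc
  position 11–13: xdc
  position 15–17: xdc
  position 22–24: xdc
  position 25–27: xdc
  position 30–32: xdc
  position 33–35: xdc

7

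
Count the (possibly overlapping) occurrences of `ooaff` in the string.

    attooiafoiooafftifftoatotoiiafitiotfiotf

Sliding a length-5 window over the 40 characters (36 positions):
  position 11–15: ooaff

1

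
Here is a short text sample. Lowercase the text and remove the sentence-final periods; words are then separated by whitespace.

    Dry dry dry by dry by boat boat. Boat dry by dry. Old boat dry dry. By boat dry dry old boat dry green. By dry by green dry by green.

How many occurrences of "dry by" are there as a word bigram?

6

Scanning the 30 overlapping bigram windows for "dry by":
  position 3–4: dry by
  position 5–6: dry by
  position 10–11: dry by
  position 16–17: dry by
  position 26–27: dry by
  position 29–30: dry by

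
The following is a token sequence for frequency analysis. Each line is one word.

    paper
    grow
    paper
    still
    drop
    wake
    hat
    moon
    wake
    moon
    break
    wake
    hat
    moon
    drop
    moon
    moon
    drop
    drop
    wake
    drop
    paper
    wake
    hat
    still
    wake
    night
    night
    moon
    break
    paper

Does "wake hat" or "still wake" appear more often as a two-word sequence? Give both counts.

"wake hat" (3 vs 1)

"wake hat": 3 occurrences
"still wake": 1 occurrence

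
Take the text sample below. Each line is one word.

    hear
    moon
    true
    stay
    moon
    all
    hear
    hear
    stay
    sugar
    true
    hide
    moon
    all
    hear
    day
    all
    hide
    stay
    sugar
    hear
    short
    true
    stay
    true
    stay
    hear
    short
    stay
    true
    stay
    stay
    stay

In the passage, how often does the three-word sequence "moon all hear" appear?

2

Scanning the 31 overlapping trigram windows for "moon all hear":
  position 5–7: moon all hear
  position 13–15: moon all hear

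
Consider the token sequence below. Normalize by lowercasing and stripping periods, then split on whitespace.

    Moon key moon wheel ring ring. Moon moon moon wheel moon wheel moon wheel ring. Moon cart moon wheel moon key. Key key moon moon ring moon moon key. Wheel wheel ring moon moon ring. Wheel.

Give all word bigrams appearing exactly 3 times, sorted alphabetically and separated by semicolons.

moon key; wheel moon; wheel ring

Bigram counts meeting the condition (exactly 3 times):
  moon key: 3
  wheel moon: 3
  wheel ring: 3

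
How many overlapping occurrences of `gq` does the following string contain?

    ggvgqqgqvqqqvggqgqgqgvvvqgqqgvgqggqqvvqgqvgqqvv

10

Sliding a length-2 window over the 47 characters (46 positions):
  position 4–5: gq
  position 7–8: gq
  position 15–16: gq
  position 17–18: gq
  position 19–20: gq
  position 26–27: gq
  position 31–32: gq
  position 34–35: gq
  position 40–41: gq
  position 43–44: gq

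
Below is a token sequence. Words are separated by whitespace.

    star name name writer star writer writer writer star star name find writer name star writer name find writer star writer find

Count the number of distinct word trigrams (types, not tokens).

18

22 tokens → 20 trigram windows in total.
Repeated trigrams (each contributes count−1 duplicates):
  name find writer: 2
  writer star writer: 2
2 duplicate windows → 20 − 2 = 18 distinct.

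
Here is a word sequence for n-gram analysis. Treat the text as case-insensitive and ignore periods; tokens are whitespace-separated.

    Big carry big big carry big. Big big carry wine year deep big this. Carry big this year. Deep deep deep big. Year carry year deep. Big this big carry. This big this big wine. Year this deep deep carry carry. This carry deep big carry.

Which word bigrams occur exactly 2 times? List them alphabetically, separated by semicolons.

Bigram counts meeting the condition (exactly 2 times):
  carry this: 2
  this carry: 2
  wine year: 2

carry this; this carry; wine year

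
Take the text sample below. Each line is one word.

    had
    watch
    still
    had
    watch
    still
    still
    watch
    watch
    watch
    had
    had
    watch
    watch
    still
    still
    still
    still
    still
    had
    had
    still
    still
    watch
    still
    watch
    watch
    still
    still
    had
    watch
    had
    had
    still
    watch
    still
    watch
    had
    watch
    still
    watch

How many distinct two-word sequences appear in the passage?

41 tokens → 40 bigram windows in total.
Repeated bigrams (each contributes count−1 duplicates):
  still still: 7
  watch still: 7
  still watch: 6
  had watch: 5
  watch watch: 4
  had had: 3
  still had: 3
  watch had: 3
  … (1 more repeated)
31 duplicate windows → 40 − 31 = 9 distinct.

9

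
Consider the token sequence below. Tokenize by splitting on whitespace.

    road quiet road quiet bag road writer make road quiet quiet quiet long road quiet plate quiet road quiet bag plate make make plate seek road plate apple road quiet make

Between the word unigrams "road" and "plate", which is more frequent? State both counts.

"road": 8 occurrences
"plate": 4 occurrences

"road" (8 vs 4)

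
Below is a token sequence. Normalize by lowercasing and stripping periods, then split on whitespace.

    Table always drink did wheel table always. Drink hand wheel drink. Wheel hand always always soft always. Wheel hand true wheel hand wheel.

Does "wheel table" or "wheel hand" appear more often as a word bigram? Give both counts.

"wheel table": 1 occurrence
"wheel hand": 3 occurrences

"wheel hand" (3 vs 1)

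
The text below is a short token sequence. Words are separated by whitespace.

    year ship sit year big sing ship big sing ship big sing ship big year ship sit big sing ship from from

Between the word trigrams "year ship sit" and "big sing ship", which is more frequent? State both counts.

"year ship sit": 2 occurrences
"big sing ship": 4 occurrences

"big sing ship" (4 vs 2)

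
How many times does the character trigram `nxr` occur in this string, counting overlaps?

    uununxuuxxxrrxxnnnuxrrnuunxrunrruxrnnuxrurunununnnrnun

1

Sliding a length-3 window over the 54 characters (52 positions):
  position 26–28: nxr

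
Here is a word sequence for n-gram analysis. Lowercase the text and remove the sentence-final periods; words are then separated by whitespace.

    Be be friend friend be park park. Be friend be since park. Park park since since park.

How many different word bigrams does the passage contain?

11

17 tokens → 16 bigram windows in total.
Repeated bigrams (each contributes count−1 duplicates):
  park park: 3
  be friend: 2
  friend be: 2
  since park: 2
5 duplicate windows → 16 − 5 = 11 distinct.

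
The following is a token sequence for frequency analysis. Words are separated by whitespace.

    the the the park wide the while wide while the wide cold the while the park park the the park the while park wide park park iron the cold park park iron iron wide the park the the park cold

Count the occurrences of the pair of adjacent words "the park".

Scanning the 39 overlapping bigram windows for "the park":
  position 3–4: the park
  position 15–16: the park
  position 19–20: the park
  position 35–36: the park
  position 38–39: the park

5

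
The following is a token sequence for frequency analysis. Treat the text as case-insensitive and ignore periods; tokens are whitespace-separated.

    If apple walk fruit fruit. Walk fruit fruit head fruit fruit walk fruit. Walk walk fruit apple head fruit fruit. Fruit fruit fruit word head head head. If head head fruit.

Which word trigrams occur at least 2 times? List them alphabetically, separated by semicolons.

fruit fruit fruit; fruit fruit walk; fruit walk fruit; head fruit fruit; walk fruit fruit

Trigram counts meeting the condition (at least 2 times):
  fruit fruit fruit: 3
  fruit fruit walk: 2
  fruit walk fruit: 2
  head fruit fruit: 2
  walk fruit fruit: 2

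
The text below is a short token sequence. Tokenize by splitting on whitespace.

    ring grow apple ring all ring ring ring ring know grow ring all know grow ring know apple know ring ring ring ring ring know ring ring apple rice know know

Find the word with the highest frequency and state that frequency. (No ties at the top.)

"ring", 15 times

Unigram frequencies (highest first):
  ring: 15
  know: 7
  grow: 3
  apple: 3
  all: 2
  rice: 1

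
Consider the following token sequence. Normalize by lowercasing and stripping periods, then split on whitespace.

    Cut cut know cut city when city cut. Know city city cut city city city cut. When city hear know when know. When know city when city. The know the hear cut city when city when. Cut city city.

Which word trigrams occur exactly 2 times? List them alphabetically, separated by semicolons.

Trigram counts meeting the condition (exactly 2 times):
  city city cut: 2
  cut city city: 2
  cut city when: 2
  know when know: 2

city city cut; cut city city; cut city when; know when know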